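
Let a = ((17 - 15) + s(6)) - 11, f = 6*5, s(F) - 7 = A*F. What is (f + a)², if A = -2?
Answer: 256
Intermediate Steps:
s(F) = 7 - 2*F
f = 30
a = -14 (a = ((17 - 15) + (7 - 2*6)) - 11 = (2 + (7 - 12)) - 11 = (2 - 5) - 11 = -3 - 11 = -14)
(f + a)² = (30 - 14)² = 16² = 256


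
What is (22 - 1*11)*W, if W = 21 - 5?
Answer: 176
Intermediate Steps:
W = 16
(22 - 1*11)*W = (22 - 1*11)*16 = (22 - 11)*16 = 11*16 = 176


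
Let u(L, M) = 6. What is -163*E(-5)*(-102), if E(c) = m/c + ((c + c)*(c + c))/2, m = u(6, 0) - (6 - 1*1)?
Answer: 4139874/5 ≈ 8.2798e+5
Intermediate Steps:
m = 1 (m = 6 - (6 - 1*1) = 6 - (6 - 1) = 6 - 1*5 = 6 - 5 = 1)
E(c) = 1/c + 2*c² (E(c) = 1/c + ((c + c)*(c + c))/2 = 1/c + ((2*c)*(2*c))*(½) = 1/c + (4*c²)*(½) = 1/c + 2*c²)
-163*E(-5)*(-102) = -163*(1 + 2*(-5)³)/(-5)*(-102) = -(-163)*(1 + 2*(-125))/5*(-102) = -(-163)*(1 - 250)/5*(-102) = -(-163)*(-249)/5*(-102) = -163*249/5*(-102) = -40587/5*(-102) = 4139874/5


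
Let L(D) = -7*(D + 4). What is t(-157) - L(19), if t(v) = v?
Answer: 4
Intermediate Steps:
L(D) = -28 - 7*D (L(D) = -7*(4 + D) = -28 - 7*D)
t(-157) - L(19) = -157 - (-28 - 7*19) = -157 - (-28 - 133) = -157 - 1*(-161) = -157 + 161 = 4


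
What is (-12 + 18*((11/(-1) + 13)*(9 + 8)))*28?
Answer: 16800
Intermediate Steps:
(-12 + 18*((11/(-1) + 13)*(9 + 8)))*28 = (-12 + 18*((11*(-1) + 13)*17))*28 = (-12 + 18*((-11 + 13)*17))*28 = (-12 + 18*(2*17))*28 = (-12 + 18*34)*28 = (-12 + 612)*28 = 600*28 = 16800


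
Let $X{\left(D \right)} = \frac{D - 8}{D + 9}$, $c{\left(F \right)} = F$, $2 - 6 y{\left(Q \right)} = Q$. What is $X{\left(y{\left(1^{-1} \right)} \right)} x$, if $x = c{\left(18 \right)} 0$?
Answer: $0$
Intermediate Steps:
$y{\left(Q \right)} = \frac{1}{3} - \frac{Q}{6}$
$X{\left(D \right)} = \frac{-8 + D}{9 + D}$
$x = 0$ ($x = 18 \cdot 0 = 0$)
$X{\left(y{\left(1^{-1} \right)} \right)} x = \frac{-8 + \left(\frac{1}{3} - \frac{1}{6 \cdot 1}\right)}{9 + \left(\frac{1}{3} - \frac{1}{6 \cdot 1}\right)} 0 = \frac{-8 + \left(\frac{1}{3} - \frac{1}{6}\right)}{9 + \left(\frac{1}{3} - \frac{1}{6}\right)} 0 = \frac{-8 + \frac{1}{6}}{9 + \frac{1}{6}} \cdot 0 = \frac{1}{\frac{55}{6}} \left(- \frac{47}{6}\right) 0 = \frac{6}{55} \left(- \frac{47}{6}\right) 0 = \left(- \frac{47}{55}\right) 0 = 0$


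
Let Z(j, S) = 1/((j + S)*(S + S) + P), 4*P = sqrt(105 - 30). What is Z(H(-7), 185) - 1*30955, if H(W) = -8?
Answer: -141615083290569/4574869435 - 4*sqrt(3)/13724608305 ≈ -30955.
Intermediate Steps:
P = 5*sqrt(3)/4 (P = sqrt(105 - 30)/4 = sqrt(75)/4 = (5*sqrt(3))/4 = 5*sqrt(3)/4 ≈ 2.1651)
Z(j, S) = 1/(5*sqrt(3)/4 + 2*S*(S + j)) (Z(j, S) = 1/((j + S)*(S + S) + 5*sqrt(3)/4) = 1/((S + j)*(2*S) + 5*sqrt(3)/4) = 1/(2*S*(S + j) + 5*sqrt(3)/4) = 1/(5*sqrt(3)/4 + 2*S*(S + j)))
Z(H(-7), 185) - 1*30955 = 4/(5*sqrt(3) + 8*185**2 + 8*185*(-8)) - 1*30955 = 4/(5*sqrt(3) + 8*34225 - 11840) - 30955 = 4/(5*sqrt(3) + 273800 - 11840) - 30955 = 4/(261960 + 5*sqrt(3)) - 30955 = -30955 + 4/(261960 + 5*sqrt(3))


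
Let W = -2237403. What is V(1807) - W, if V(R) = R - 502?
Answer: 2238708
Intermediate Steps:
V(R) = -502 + R
V(1807) - W = (-502 + 1807) - 1*(-2237403) = 1305 + 2237403 = 2238708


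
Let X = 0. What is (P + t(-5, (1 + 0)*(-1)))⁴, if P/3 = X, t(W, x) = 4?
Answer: 256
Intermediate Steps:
P = 0 (P = 3*0 = 0)
(P + t(-5, (1 + 0)*(-1)))⁴ = (0 + 4)⁴ = 4⁴ = 256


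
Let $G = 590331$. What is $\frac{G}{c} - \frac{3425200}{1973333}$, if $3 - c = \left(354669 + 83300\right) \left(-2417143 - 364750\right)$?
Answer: $- \frac{4173203928130420777}{2404275173970501560} \approx -1.7357$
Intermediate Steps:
$c = 1218382895320$ ($c = 3 - \left(354669 + 83300\right) \left(-2417143 - 364750\right) = 3 - 437969 \left(-2781893\right) = 3 - -1218382895317 = 3 + 1218382895317 = 1218382895320$)
$\frac{G}{c} - \frac{3425200}{1973333} = \frac{590331}{1218382895320} - \frac{3425200}{1973333} = - \frac{4173203928130420777}{2404275173970501560}$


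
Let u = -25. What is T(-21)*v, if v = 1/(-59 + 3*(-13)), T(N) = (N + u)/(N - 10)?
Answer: -23/1519 ≈ -0.015142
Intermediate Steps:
T(N) = (-25 + N)/(-10 + N) (T(N) = (N - 25)/(N - 10) = (-25 + N)/(-10 + N))
v = -1/98 (v = 1/(-59 - 39) = 1/(-98) = -1/98 ≈ -0.010204)
T(-21)*v = ((-25 - 21)/(-10 - 21))*(-1/98) = (-46/(-31))*(-1/98) = -1/31*(-46)*(-1/98) = (46/31)*(-1/98) = -23/1519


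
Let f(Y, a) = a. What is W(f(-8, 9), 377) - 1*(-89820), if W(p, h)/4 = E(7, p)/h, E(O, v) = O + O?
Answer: 33862196/377 ≈ 89820.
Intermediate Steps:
E(O, v) = 2*O
W(p, h) = 56/h (W(p, h) = 4*((2*7)/h) = 4*(14/h) = 56/h)
W(f(-8, 9), 377) - 1*(-89820) = 56/377 - 1*(-89820) = 56*(1/377) + 89820 = 56/377 + 89820 = 33862196/377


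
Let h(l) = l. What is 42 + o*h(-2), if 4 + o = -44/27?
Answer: 1438/27 ≈ 53.259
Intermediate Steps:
o = -152/27 (o = -4 - 44/27 = -152/27 ≈ -5.6296)
42 + o*h(-2) = 42 - 152/27*(-2) = 42 + 304/27 = 1438/27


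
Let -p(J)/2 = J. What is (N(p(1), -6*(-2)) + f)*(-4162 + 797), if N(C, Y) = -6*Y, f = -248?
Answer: 1076800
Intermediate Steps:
p(J) = -2*J
(N(p(1), -6*(-2)) + f)*(-4162 + 797) = (-(-36)*(-2) - 248)*(-4162 + 797) = (-6*12 - 248)*(-3365) = (-72 - 248)*(-3365) = -320*(-3365) = 1076800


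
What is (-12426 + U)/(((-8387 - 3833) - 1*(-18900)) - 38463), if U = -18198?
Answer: 30624/31783 ≈ 0.96353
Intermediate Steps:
(-12426 + U)/(((-8387 - 3833) - 1*(-18900)) - 38463) = (-12426 - 18198)/(((-8387 - 3833) - 1*(-18900)) - 38463) = -30624/((-12220 + 18900) - 38463) = -30624/(6680 - 38463) = -30624/(-31783) = -30624*(-1/31783) = 30624/31783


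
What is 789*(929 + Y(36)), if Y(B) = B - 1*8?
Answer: 755073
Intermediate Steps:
Y(B) = -8 + B (Y(B) = B - 8 = -8 + B)
789*(929 + Y(36)) = 789*(929 + (-8 + 36)) = 789*(929 + 28) = 789*957 = 755073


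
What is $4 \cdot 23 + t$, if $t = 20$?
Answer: $112$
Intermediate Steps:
$4 \cdot 23 + t = 4 \cdot 23 + 20 = 92 + 20 = 112$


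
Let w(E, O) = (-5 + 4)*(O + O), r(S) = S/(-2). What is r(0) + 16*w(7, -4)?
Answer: 128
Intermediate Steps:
r(S) = -S/2 (r(S) = S*(-½) = -S/2)
w(E, O) = -2*O
r(0) + 16*w(7, -4) = -½*0 + 16*(-2*(-4)) = 0 + 16*8 = 0 + 128 = 128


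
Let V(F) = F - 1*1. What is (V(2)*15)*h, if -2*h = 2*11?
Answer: -165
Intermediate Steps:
h = -11 ≈ -11.000
V(F) = -1 + F (V(F) = F - 1 = -1 + F)
(V(2)*15)*h = ((-1 + 2)*15)*(-11) = (1*15)*(-11) = 15*(-11) = -165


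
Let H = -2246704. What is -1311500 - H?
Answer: 935204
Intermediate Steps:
-1311500 - H = -1311500 - 1*(-2246704) = -1311500 + 2246704 = 935204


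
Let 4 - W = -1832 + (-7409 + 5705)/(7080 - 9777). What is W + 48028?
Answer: 44827168/899 ≈ 49863.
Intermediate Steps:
W = 1649996/899 (W = 4 - (-1832 + (-7409 + 5705)/(7080 - 9777)) = 4 - (-1832 - 1704/(-2697)) = 4 - (-1832 - 1704*(-1/2697)) = 4 - (-1832 + 568/899) = 4 - 1*(-1646400/899) = 4 + 1646400/899 = 1649996/899 ≈ 1835.4)
W + 48028 = 1649996/899 + 48028 = 44827168/899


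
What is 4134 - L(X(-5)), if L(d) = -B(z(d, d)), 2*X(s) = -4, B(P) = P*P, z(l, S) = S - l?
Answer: 4134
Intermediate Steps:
B(P) = P²
X(s) = -2 (X(s) = (½)*(-4) = -2)
L(d) = 0 (L(d) = -(d - d)² = -1*0² = -1*0 = 0)
4134 - L(X(-5)) = 4134 - 1*0 = 4134 + 0 = 4134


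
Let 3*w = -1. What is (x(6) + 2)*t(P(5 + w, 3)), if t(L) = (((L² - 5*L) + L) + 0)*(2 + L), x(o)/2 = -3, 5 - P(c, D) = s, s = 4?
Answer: 36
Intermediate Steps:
w = -⅓ (w = (⅓)*(-1) = -⅓ ≈ -0.33333)
P(c, D) = 1 (P(c, D) = 5 - 1*4 = 5 - 4 = 1)
x(o) = -6 (x(o) = 2*(-3) = -6)
t(L) = (2 + L)*(L² - 4*L) (t(L) = ((L² - 4*L) + 0)*(2 + L) = (L² - 4*L)*(2 + L) = (2 + L)*(L² - 4*L))
(x(6) + 2)*t(P(5 + w, 3)) = (-6 + 2)*(1*(-8 + 1² - 2*1)) = -4*(-8 + 1 - 2) = -4*(-9) = 36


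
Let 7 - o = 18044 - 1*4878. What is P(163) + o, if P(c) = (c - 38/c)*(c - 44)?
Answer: 1012272/163 ≈ 6210.3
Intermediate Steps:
P(c) = (-44 + c)*(c - 38/c) (P(c) = (c - 38/c)*(-44 + c) = (-44 + c)*(c - 38/c))
o = -13159 (o = 7 - (18044 - 1*4878) = 7 - (18044 - 4878) = 7 - 1*13166 = 7 - 13166 = -13159)
P(163) + o = (-38 + 163² - 44*163 + 1672/163) - 13159 = (-38 + 26569 - 7172 + 1672*(1/163)) - 13159 = (-38 + 26569 - 7172 + 1672/163) - 13159 = 3157189/163 - 13159 = 1012272/163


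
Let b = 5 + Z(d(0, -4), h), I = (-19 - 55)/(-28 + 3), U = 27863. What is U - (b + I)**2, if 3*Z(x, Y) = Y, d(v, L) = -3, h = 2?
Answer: 156310766/5625 ≈ 27789.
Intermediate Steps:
Z(x, Y) = Y/3
I = 74/25 (I = -74/(-25) = -74*(-1/25) = 74/25 ≈ 2.9600)
b = 17/3 (b = 5 + (1/3)*2 = 5 + 2/3 = 17/3 ≈ 5.6667)
U - (b + I)**2 = 27863 - (17/3 + 74/25)**2 = 27863 - (647/75)**2 = 27863 - 1*418609/5625 = 27863 - 418609/5625 = 156310766/5625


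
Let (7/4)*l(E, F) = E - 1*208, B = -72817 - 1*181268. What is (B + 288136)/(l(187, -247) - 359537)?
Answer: -34051/359549 ≈ -0.094705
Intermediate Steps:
B = -254085 (B = -72817 - 181268 = -254085)
l(E, F) = -832/7 + 4*E/7 (l(E, F) = 4*(E - 1*208)/7 = 4*(E - 208)/7 = 4*(-208 + E)/7 = -832/7 + 4*E/7)
(B + 288136)/(l(187, -247) - 359537) = (-254085 + 288136)/((-832/7 + (4/7)*187) - 359537) = 34051/((-832/7 + 748/7) - 359537) = 34051/(-12 - 359537) = 34051/(-359549) = 34051*(-1/359549) = -34051/359549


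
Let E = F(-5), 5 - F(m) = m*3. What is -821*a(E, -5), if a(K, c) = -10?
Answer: 8210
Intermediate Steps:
F(m) = 5 - 3*m (F(m) = 5 - m*3 = 5 - 3*m)
E = 20 (E = 5 - 3*(-5) = 5 + 15 = 20)
-821*a(E, -5) = -821*(-10) = 8210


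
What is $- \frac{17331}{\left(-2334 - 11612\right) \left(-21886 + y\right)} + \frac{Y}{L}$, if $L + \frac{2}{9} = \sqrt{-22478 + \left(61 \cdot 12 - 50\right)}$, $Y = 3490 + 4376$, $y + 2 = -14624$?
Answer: $- \frac{20631204411}{257144157760} - \frac{729 i \sqrt{5449}}{1010} \approx -0.080232 - 53.28 i$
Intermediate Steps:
$y = -14626$ ($y = -2 - 14624 = -14626$)
$Y = 7866$
$L = - \frac{2}{9} + 2 i \sqrt{5449}$ ($L = - \frac{2}{9} + \sqrt{-22478 + \left(61 \cdot 12 - 50\right)} = - \frac{2}{9} + \sqrt{-22478 + \left(732 - 50\right)} = - \frac{2}{9} + \sqrt{-22478 + 682} = - \frac{2}{9} + \sqrt{-21796} = - \frac{2}{9} + 2 i \sqrt{5449} \approx -0.22222 + 147.63 i$)
$- \frac{17331}{\left(-2334 - 11612\right) \left(-21886 + y\right)} + \frac{Y}{L} = - \frac{17331}{\left(-2334 - 11612\right) \left(-21886 - 14626\right)} + \frac{7866}{- \frac{2}{9} + 2 i \sqrt{5449}} = - \frac{17331}{\left(-13946\right) \left(-36512\right)} + \frac{7866}{- \frac{2}{9} + 2 i \sqrt{5449}} = - \frac{17331}{509196352} + \frac{7866}{- \frac{2}{9} + 2 i \sqrt{5449}}$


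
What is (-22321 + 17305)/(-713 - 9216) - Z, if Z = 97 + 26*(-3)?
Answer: -183635/9929 ≈ -18.495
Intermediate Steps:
Z = 19 (Z = 97 - 78 = 19)
(-22321 + 17305)/(-713 - 9216) - Z = (-22321 + 17305)/(-713 - 9216) - 1*19 = -5016/(-9929) - 19 = -5016*(-1/9929) - 19 = 5016/9929 - 19 = -183635/9929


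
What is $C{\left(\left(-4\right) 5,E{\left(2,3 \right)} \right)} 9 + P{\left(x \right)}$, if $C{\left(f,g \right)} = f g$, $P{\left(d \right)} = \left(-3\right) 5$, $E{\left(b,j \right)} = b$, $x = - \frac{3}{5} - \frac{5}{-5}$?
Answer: $-375$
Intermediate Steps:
$x = \frac{2}{5}$ ($x = \left(-3\right) \frac{1}{5} - -1 = - \frac{3}{5} + 1 = \frac{2}{5} \approx 0.4$)
$P{\left(d \right)} = -15$
$C{\left(\left(-4\right) 5,E{\left(2,3 \right)} \right)} 9 + P{\left(x \right)} = \left(-4\right) 5 \cdot 2 \cdot 9 - 15 = \left(-20\right) 2 \cdot 9 - 15 = \left(-40\right) 9 - 15 = -360 - 15 = -375$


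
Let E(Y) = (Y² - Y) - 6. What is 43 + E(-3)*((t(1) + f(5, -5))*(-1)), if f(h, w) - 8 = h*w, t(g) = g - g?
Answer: 145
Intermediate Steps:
t(g) = 0
E(Y) = -6 + Y² - Y
f(h, w) = 8 + h*w
43 + E(-3)*((t(1) + f(5, -5))*(-1)) = 43 + (-6 + (-3)² - 1*(-3))*((0 + (8 + 5*(-5)))*(-1)) = 43 + (-6 + 9 + 3)*((0 + (8 - 25))*(-1)) = 43 + 6*((0 - 17)*(-1)) = 43 + 6*(-17*(-1)) = 43 + 6*17 = 43 + 102 = 145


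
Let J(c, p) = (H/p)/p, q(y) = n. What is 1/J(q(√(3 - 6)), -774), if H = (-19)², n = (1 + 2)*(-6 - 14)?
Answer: 599076/361 ≈ 1659.5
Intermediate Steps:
n = -60 (n = 3*(-20) = -60)
H = 361
q(y) = -60
J(c, p) = 361/p² (J(c, p) = (361/p)/p = 361/p²)
1/J(q(√(3 - 6)), -774) = 1/(361/(-774)²) = 1/(361*(1/599076)) = 1/(361/599076) = 599076/361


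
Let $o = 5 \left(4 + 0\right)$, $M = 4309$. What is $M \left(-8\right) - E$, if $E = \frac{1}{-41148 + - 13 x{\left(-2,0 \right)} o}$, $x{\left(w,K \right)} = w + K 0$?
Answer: $- \frac{1400528415}{40628} \approx -34472.0$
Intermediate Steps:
$x{\left(w,K \right)} = w$ ($x{\left(w,K \right)} = w + 0 = w$)
$o = 20$ ($o = 5 \cdot 4 = 20$)
$E = - \frac{1}{40628}$ ($E = \frac{1}{-41148 + \left(-13\right) \left(-2\right) 20} = \frac{1}{-41148 + 26 \cdot 20} = \frac{1}{-41148 + 520} = \frac{1}{-40628} = - \frac{1}{40628} \approx -2.4614 \cdot 10^{-5}$)
$M \left(-8\right) - E = 4309 \left(-8\right) - - \frac{1}{40628} = -34472 + \frac{1}{40628} = - \frac{1400528415}{40628}$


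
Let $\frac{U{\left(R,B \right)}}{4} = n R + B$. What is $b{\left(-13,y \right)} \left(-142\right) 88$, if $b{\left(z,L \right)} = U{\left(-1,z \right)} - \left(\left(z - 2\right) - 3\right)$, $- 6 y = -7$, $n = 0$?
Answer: $424864$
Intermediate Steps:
$U{\left(R,B \right)} = 4 B$ ($U{\left(R,B \right)} = 4 \left(0 R + B\right) = 4 \left(0 + B\right) = 4 B$)
$y = \frac{7}{6}$ ($y = \left(- \frac{1}{6}\right) \left(-7\right) = \frac{7}{6} \approx 1.1667$)
$b{\left(z,L \right)} = 5 + 3 z$ ($b{\left(z,L \right)} = 4 z - \left(\left(z - 2\right) - 3\right) = 4 z - \left(\left(-2 + z\right) - 3\right) = 4 z - \left(-5 + z\right) = 5 + 3 z$)
$b{\left(-13,y \right)} \left(-142\right) 88 = \left(5 + 3 \left(-13\right)\right) \left(-142\right) 88 = \left(5 - 39\right) \left(-142\right) 88 = \left(-34\right) \left(-142\right) 88 = 4828 \cdot 88 = 424864$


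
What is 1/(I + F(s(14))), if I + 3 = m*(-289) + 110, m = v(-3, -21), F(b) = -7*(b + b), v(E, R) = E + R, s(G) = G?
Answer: 1/6847 ≈ 0.00014605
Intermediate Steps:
F(b) = -14*b
m = -24 (m = -3 - 21 = -24)
I = 7043 (I = -3 + (-24*(-289) + 110) = -3 + (6936 + 110) = -3 + 7046 = 7043)
1/(I + F(s(14))) = 1/(7043 - 14*14) = 1/(7043 - 196) = 1/6847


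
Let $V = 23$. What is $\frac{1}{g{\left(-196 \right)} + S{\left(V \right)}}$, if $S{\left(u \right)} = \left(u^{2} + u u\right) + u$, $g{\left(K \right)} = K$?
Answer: $\frac{1}{885} \approx 0.0011299$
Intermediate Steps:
$S{\left(u \right)} = u + 2 u^{2}$ ($S{\left(u \right)} = \left(u^{2} + u^{2}\right) + u = 2 u^{2} + u = u + 2 u^{2}$)
$\frac{1}{g{\left(-196 \right)} + S{\left(V \right)}} = \frac{1}{-196 + 23 \left(1 + 2 \cdot 23\right)} = \frac{1}{-196 + 23 \left(1 + 46\right)} = \frac{1}{-196 + 23 \cdot 47} = \frac{1}{-196 + 1081} = \frac{1}{885}$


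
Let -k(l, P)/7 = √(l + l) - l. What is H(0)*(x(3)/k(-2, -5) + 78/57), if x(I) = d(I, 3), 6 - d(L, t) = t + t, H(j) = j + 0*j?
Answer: 0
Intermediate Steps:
H(j) = j (H(j) = j + 0 = j)
d(L, t) = 6 - 2*t (d(L, t) = 6 - (t + t) = 6 - 2*t)
k(l, P) = 7*l - 7*√2*√l (k(l, P) = -7*(√(l + l) - l) = -7*(√(2*l) - l) = -7*(√2*√l - l) = -7*(-l + √2*√l) = 7*l - 7*√2*√l)
x(I) = 0 (x(I) = 6 - 2*3 = 6 - 6 = 0)
H(0)*(x(3)/k(-2, -5) + 78/57) = 0*(0/(7*(-2) - 7*√2*√(-2)) + 78/57) = 0*(0/(-14 - 7*√2*I*√2) + 78*(1/57)) = 0*(0/(-14 - 14*I) + 26/19) = 0*(0*((-14 + 14*I)/392) + 26/19) = 0*(0 + 26/19) = 0*(26/19) = 0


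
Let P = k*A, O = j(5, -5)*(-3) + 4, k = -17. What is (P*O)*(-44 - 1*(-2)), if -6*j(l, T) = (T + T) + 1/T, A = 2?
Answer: -7854/5 ≈ -1570.8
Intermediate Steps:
j(l, T) = -T/3 - 1/(6*T) (j(l, T) = -((T + T) + 1/T)/6 = -(2*T + 1/T)/6 = -(1/T + 2*T)/6 = -T/3 - 1/(6*T))
O = -11/10 (O = (-1/3*(-5) - 1/6/(-5))*(-3) + 4 = (5/3 - 1/6*(-1/5))*(-3) + 4 = (5/3 + 1/30)*(-3) + 4 = (17/10)*(-3) + 4 = -51/10 + 4 = -11/10 ≈ -1.1000)
P = -34 (P = -17*2 = -34)
(P*O)*(-44 - 1*(-2)) = (-34*(-11/10))*(-44 - 1*(-2)) = 187*(-44 + 2)/5 = (187/5)*(-42) = -7854/5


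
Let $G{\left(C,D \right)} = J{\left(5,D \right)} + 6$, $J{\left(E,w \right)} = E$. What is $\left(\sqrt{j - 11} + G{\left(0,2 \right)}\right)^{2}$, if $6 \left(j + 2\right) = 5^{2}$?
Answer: $\frac{\left(66 + i \sqrt{318}\right)^{2}}{36} \approx 112.17 + 65.386 i$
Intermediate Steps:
$j = \frac{13}{6}$ ($j = -2 + \frac{5^{2}}{6} = -2 + \frac{1}{6} \cdot 25 = -2 + \frac{25}{6} = \frac{13}{6} \approx 2.1667$)
$G{\left(C,D \right)} = 11$ ($G{\left(C,D \right)} = 5 + 6 = 11$)
$\left(\sqrt{j - 11} + G{\left(0,2 \right)}\right)^{2} = \left(\sqrt{\frac{13}{6} - 11} + 11\right)^{2} = \left(\sqrt{- \frac{53}{6}} + 11\right)^{2} = \left(\frac{i \sqrt{318}}{6} + 11\right)^{2} = \left(11 + \frac{i \sqrt{318}}{6}\right)^{2}$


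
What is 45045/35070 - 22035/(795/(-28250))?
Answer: 13860772237/17702 ≈ 7.8301e+5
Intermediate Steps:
45045/35070 - 22035/(795/(-28250)) = 45045*(1/35070) - 22035/(795*(-1/28250)) = 429/334 - 22035/(-159/5650) = 429/334 - 22035*(-5650/159) = 429/334 + 41499250/53 = 13860772237/17702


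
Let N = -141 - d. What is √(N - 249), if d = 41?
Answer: I*√431 ≈ 20.761*I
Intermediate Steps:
N = -182 (N = -141 - 1*41 = -141 - 41 = -182)
√(N - 249) = √(-182 - 249) = √(-431) = I*√431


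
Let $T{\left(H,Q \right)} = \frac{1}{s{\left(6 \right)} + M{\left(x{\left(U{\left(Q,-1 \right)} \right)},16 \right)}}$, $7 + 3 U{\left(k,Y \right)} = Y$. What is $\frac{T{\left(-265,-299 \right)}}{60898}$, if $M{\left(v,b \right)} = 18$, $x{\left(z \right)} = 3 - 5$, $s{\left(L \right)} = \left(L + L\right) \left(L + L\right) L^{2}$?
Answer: $\frac{1}{316791396} \approx 3.1567 \cdot 10^{-9}$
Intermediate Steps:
$s{\left(L \right)} = 4 L^{4}$ ($s{\left(L \right)} = 2 L 2 L L^{2} = 4 L^{2} L^{2} = 4 L^{4}$)
$U{\left(k,Y \right)} = - \frac{7}{3} + \frac{Y}{3}$
$x{\left(z \right)} = -2$
$T{\left(H,Q \right)} = \frac{1}{5202}$ ($T{\left(H,Q \right)} = \frac{1}{4 \cdot 6^{4} + 18} = \frac{1}{4 \cdot 1296 + 18} = \frac{1}{5184 + 18} = \frac{1}{5202}$)
$\frac{T{\left(-265,-299 \right)}}{60898} = \frac{1}{5202 \cdot 60898} = \frac{1}{5202} \cdot \frac{1}{60898} = \frac{1}{316791396}$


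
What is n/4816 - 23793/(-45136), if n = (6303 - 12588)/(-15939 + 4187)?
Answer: 925076331/1754526592 ≈ 0.52725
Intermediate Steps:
n = 6285/11752 (n = -6285/(-11752) = -6285*(-1/11752) = 6285/11752 ≈ 0.53480)
n/4816 - 23793/(-45136) = (6285/11752)/4816 - 23793/(-45136) = (6285/11752)*(1/4816) - 23793*(-1/45136) = 6285/56597632 + 3399/6448 = 925076331/1754526592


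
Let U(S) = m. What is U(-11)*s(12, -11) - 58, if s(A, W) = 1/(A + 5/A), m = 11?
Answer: -8510/149 ≈ -57.114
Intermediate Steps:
U(S) = 11
U(-11)*s(12, -11) - 58 = 11*(12/(5 + 12²)) - 58 = 11*(12/(5 + 144)) - 58 = 11*(12/149) - 58 = 132/149 - 58 = -8510/149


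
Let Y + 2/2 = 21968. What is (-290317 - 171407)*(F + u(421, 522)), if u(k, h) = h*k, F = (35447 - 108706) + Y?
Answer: -77786642280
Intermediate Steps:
Y = 21967 (Y = -1 + 21968 = 21967)
F = -51292 (F = (35447 - 108706) + 21967 = -73259 + 21967 = -51292)
(-290317 - 171407)*(F + u(421, 522)) = (-290317 - 171407)*(-51292 + 522*421) = -461724*(-51292 + 219762) = -461724*168470 = -77786642280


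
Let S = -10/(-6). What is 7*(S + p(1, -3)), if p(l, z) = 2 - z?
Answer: 140/3 ≈ 46.667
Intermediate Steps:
S = 5/3 (S = -10*(-⅙) = 5/3 ≈ 1.6667)
7*(S + p(1, -3)) = 7*(5/3 + (2 - 1*(-3))) = 7*(5/3 + (2 + 3)) = 7*(5/3 + 5) = 7*(20/3) = 140/3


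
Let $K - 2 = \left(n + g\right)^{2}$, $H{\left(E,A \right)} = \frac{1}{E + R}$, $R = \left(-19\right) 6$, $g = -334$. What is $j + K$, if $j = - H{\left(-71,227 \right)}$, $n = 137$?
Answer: $\frac{7180036}{185} \approx 38811.0$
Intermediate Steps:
$R = -114$
$H{\left(E,A \right)} = \frac{1}{-114 + E}$ ($H{\left(E,A \right)} = \frac{1}{E - 114} = \frac{1}{-114 + E}$)
$j = \frac{1}{185}$ ($j = - \frac{1}{-114 - 71} = - \frac{1}{-185} = \left(-1\right) \left(- \frac{1}{185}\right) = \frac{1}{185} \approx 0.0054054$)
$K = 38811$ ($K = 2 + \left(137 - 334\right)^{2} = 2 + \left(-197\right)^{2} = 2 + 38809 = 38811$)
$j + K = \frac{1}{185} + 38811 = \frac{7180036}{185}$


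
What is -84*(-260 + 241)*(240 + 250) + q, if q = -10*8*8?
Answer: 781400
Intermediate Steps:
q = -640 (q = -80*8 = -640)
-84*(-260 + 241)*(240 + 250) + q = -84*(-260 + 241)*(240 + 250) - 640 = -(-1596)*490 - 640 = -84*(-9310) - 640 = 782040 - 640 = 781400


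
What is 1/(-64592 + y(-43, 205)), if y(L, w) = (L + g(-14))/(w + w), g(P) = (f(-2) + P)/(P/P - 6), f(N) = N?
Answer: -2050/132413799 ≈ -1.5482e-5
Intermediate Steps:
g(P) = ⅖ - P/5 (g(P) = (-2 + P)/(P/P - 6) = (-2 + P)/(1 - 6) = (-2 + P)/(-5) = (-2 + P)*(-⅕) = ⅖ - P/5)
y(L, w) = (16/5 + L)/(2*w) (y(L, w) = (L + (⅖ - ⅕*(-14)))/(w + w) = (L + (⅖ + 14/5))/((2*w)) = (L + 16/5)*(1/(2*w)) = (16/5 + L)*(1/(2*w)) = (16/5 + L)/(2*w))
1/(-64592 + y(-43, 205)) = 1/(-64592 + (⅒)*(16 + 5*(-43))/205) = 1/(-64592 + (⅒)*(1/205)*(16 - 215)) = 1/(-64592 + (⅒)*(1/205)*(-199)) = 1/(-64592 - 199/2050) = 1/(-132413799/2050) = -2050/132413799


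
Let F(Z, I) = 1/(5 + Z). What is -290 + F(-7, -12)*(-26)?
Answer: -277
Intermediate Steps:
-290 + F(-7, -12)*(-26) = -290 - 26/(5 - 7) = -290 - 26/(-2) = -290 - ½*(-26) = -290 + 13 = -277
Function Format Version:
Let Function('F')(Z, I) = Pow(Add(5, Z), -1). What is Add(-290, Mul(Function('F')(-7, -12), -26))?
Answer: -277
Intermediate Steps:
Add(-290, Mul(Function('F')(-7, -12), -26)) = Add(-290, Mul(Pow(Add(5, -7), -1), -26)) = Add(-290, Mul(Pow(-2, -1), -26)) = Add(-290, Mul(Rational(-1, 2), -26)) = Add(-290, 13) = -277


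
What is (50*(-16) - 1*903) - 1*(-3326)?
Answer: 1623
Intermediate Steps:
(50*(-16) - 1*903) - 1*(-3326) = (-800 - 903) + 3326 = -1703 + 3326 = 1623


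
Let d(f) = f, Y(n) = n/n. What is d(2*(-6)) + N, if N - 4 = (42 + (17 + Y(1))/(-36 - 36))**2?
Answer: 27761/16 ≈ 1735.1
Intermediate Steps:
Y(n) = 1
N = 27953/16 (N = 4 + (42 + (17 + 1)/(-36 - 36))**2 = 4 + (42 + 18/(-72))**2 = 4 + (42 + 18*(-1/72))**2 = 4 + (42 - 1/4)**2 = 4 + (167/4)**2 = 4 + 27889/16 = 27953/16 ≈ 1747.1)
d(2*(-6)) + N = 2*(-6) + 27953/16 = -12 + 27953/16 = 27761/16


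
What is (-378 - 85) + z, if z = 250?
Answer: -213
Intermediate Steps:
(-378 - 85) + z = (-378 - 85) + 250 = -463 + 250 = -213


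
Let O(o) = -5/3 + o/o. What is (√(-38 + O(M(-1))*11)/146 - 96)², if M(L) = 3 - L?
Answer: (21024 - I*√102)²/47961 ≈ 9216.0 - 8.8544*I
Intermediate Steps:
O(o) = -⅔ (O(o) = -5*⅓ + 1 = -5/3 + 1 = -⅔)
(√(-38 + O(M(-1))*11)/146 - 96)² = (√(-38 - ⅔*11)/146 - 96)² = (√(-38 - 22/3)*(1/146) - 96)² = (√(-136/3)*(1/146) - 96)² = ((2*I*√102/3)*(1/146) - 96)² = (I*√102/219 - 96)² = (-96 + I*√102/219)²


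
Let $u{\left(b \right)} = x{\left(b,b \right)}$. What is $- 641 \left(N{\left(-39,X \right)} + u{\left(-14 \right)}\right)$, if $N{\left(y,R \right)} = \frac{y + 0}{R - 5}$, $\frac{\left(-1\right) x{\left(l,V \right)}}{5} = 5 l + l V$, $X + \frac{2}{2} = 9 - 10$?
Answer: $\frac{2801811}{7} \approx 4.0026 \cdot 10^{5}$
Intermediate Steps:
$X = -2$ ($X = -1 + \left(9 - 10\right) = -1 - 1 = -2$)
$x{\left(l,V \right)} = - 25 l - 5 V l$ ($x{\left(l,V \right)} = - 5 \left(5 l + l V\right) = - 5 \left(5 l + V l\right) = - 25 l - 5 V l$)
$N{\left(y,R \right)} = \frac{y}{-5 + R}$
$u{\left(b \right)} = - 5 b \left(5 + b\right)$
$- 641 \left(N{\left(-39,X \right)} + u{\left(-14 \right)}\right) = - 641 \left(- \frac{39}{-5 - 2} - - 70 \left(5 - 14\right)\right) = - 641 \left(- \frac{39}{-7} - \left(-70\right) \left(-9\right)\right) = - 641 \left(\left(-39\right) \left(- \frac{1}{7}\right) - 630\right) = - 641 \left(\frac{39}{7} - 630\right) = \left(-641\right) \left(- \frac{4371}{7}\right) = \frac{2801811}{7}$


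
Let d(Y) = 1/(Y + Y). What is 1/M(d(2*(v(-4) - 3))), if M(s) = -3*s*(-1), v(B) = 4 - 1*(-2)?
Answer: 4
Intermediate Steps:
v(B) = 6 (v(B) = 4 + 2 = 6)
d(Y) = 1/(2*Y)
M(s) = 3*s
1/M(d(2*(v(-4) - 3))) = 1/(3*(1/(2*((2*(6 - 3)))))) = 1/(3*(1/(2*((2*3))))) = 1/(3*((1/2)/6)) = 1/(3*((1/2)*(1/6))) = 1/(3*(1/12)) = 1/(1/4) = 4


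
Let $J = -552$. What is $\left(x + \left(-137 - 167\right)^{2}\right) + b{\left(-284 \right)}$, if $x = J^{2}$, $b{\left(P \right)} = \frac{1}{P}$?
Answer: $\frac{112782079}{284} \approx 3.9712 \cdot 10^{5}$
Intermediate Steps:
$x = 304704$ ($x = \left(-552\right)^{2} = 304704$)
$\left(x + \left(-137 - 167\right)^{2}\right) + b{\left(-284 \right)} = \left(304704 + \left(-137 - 167\right)^{2}\right) + \frac{1}{-284} = \left(304704 + \left(-304\right)^{2}\right) - \frac{1}{284} = \left(304704 + 92416\right) - \frac{1}{284} = 397120 - \frac{1}{284} = \frac{112782079}{284}$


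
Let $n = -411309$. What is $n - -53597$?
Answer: $-357712$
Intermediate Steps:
$n - -53597 = -411309 - -53597 = -411309 + 53597 = -357712$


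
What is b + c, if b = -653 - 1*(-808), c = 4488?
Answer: 4643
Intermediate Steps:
b = 155 (b = -653 + 808 = 155)
b + c = 155 + 4488 = 4643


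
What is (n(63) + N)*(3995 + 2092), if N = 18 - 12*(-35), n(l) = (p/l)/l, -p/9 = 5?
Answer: 391907437/147 ≈ 2.6660e+6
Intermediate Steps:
p = -45 (p = -9*5 = -45)
n(l) = -45/l² (n(l) = (-45/l)/l = -45/l²)
N = 438 (N = 18 + 420 = 438)
(n(63) + N)*(3995 + 2092) = (-45/63² + 438)*(3995 + 2092) = (-45*1/3969 + 438)*6087 = (-5/441 + 438)*6087 = (193153/441)*6087 = 391907437/147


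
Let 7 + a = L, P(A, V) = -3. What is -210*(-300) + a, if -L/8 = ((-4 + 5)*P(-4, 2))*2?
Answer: 63041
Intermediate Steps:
L = 48 (L = -8*(-4 + 5)*(-3)*2 = -8*1*(-3)*2 = -(-24)*2 = -8*(-6) = 48)
a = 41 (a = -7 + 48 = 41)
-210*(-300) + a = -210*(-300) + 41 = 63000 + 41 = 63041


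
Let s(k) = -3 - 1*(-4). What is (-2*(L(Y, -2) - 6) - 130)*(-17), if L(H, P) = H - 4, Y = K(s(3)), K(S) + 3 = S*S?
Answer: 1802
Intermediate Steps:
s(k) = 1 (s(k) = -3 + 4 = 1)
K(S) = -3 + S² (K(S) = -3 + S*S = -3 + S²)
Y = -2 (Y = -3 + 1² = -3 + 1 = -2)
L(H, P) = -4 + H
(-2*(L(Y, -2) - 6) - 130)*(-17) = (-2*((-4 - 2) - 6) - 130)*(-17) = (-2*(-6 - 6) - 130)*(-17) = (-2*(-12) - 130)*(-17) = (24 - 130)*(-17) = -106*(-17) = 1802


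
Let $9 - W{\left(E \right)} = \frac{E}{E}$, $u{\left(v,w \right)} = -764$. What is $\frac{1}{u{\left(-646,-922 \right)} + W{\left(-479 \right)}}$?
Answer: $- \frac{1}{756} \approx -0.0013228$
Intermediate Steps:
$W{\left(E \right)} = 8$ ($W{\left(E \right)} = 9 - \frac{E}{E} = 9 - 1 = 8$)
$\frac{1}{u{\left(-646,-922 \right)} + W{\left(-479 \right)}} = \frac{1}{-764 + 8} = \frac{1}{-756} = - \frac{1}{756}$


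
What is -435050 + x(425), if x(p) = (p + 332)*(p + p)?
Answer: 208400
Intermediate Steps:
x(p) = 2*p*(332 + p) (x(p) = (332 + p)*(2*p) = 2*p*(332 + p))
-435050 + x(425) = -435050 + 2*425*(332 + 425) = -435050 + 2*425*757 = -435050 + 643450 = 208400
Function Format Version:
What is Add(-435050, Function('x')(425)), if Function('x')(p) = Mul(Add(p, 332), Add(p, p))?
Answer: 208400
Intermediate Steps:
Function('x')(p) = Mul(2, p, Add(332, p)) (Function('x')(p) = Mul(Add(332, p), Mul(2, p)) = Mul(2, p, Add(332, p)))
Add(-435050, Function('x')(425)) = Add(-435050, Mul(2, 425, Add(332, 425))) = Add(-435050, Mul(2, 425, 757)) = Add(-435050, 643450) = 208400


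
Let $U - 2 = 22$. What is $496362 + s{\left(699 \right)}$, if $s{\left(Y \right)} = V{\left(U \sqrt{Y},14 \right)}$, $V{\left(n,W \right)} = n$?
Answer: $496362 + 24 \sqrt{699} \approx 4.97 \cdot 10^{5}$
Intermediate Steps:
$U = 24$ ($U = 2 + 22 = 24$)
$s{\left(Y \right)} = 24 \sqrt{Y}$
$496362 + s{\left(699 \right)} = 496362 + 24 \sqrt{699}$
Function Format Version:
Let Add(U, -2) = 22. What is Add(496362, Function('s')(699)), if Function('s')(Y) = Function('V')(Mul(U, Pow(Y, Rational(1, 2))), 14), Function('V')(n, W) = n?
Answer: Add(496362, Mul(24, Pow(699, Rational(1, 2)))) ≈ 4.9700e+5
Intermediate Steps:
U = 24 (U = Add(2, 22) = 24)
Function('s')(Y) = Mul(24, Pow(Y, Rational(1, 2)))
Add(496362, Function('s')(699)) = Add(496362, Mul(24, Pow(699, Rational(1, 2))))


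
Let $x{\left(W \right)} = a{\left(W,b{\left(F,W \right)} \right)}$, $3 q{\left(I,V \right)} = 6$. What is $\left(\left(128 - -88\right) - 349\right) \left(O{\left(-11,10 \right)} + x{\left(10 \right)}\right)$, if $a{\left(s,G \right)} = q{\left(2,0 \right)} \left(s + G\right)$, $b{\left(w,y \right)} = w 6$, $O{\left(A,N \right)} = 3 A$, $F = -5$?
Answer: $9709$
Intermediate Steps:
$q{\left(I,V \right)} = 2$ ($q{\left(I,V \right)} = \frac{1}{3} \cdot 6 = 2$)
$b{\left(w,y \right)} = 6 w$
$a{\left(s,G \right)} = 2 G + 2 s$ ($a{\left(s,G \right)} = 2 \left(s + G\right) = 2 \left(G + s\right) = 2 G + 2 s$)
$x{\left(W \right)} = -60 + 2 W$ ($x{\left(W \right)} = 2 \cdot 6 \left(-5\right) + 2 W = 2 \left(-30\right) + 2 W = -60 + 2 W$)
$\left(\left(128 - -88\right) - 349\right) \left(O{\left(-11,10 \right)} + x{\left(10 \right)}\right) = \left(\left(128 - -88\right) - 349\right) \left(3 \left(-11\right) + \left(-60 + 2 \cdot 10\right)\right) = \left(\left(128 + 88\right) - 349\right) \left(-33 + \left(-60 + 20\right)\right) = \left(216 - 349\right) \left(-33 - 40\right) = \left(-133\right) \left(-73\right) = 9709$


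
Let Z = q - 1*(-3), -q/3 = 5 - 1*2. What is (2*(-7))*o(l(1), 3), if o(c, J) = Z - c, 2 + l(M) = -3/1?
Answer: 14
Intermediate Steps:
l(M) = -5 (l(M) = -2 - 3/1 = -2 - 3*1 = -2 - 3 = -5)
q = -9 (q = -3*(5 - 1*2) = -3*(5 - 2) = -3*3 = -9)
Z = -6 (Z = -9 - 1*(-3) = -9 + 3 = -6)
o(c, J) = -6 - c
(2*(-7))*o(l(1), 3) = (2*(-7))*(-6 - 1*(-5)) = -14*(-6 + 5) = -14*(-1) = 14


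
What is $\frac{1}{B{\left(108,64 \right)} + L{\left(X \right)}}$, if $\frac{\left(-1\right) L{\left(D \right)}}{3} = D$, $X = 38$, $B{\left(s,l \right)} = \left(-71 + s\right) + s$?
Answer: $\frac{1}{31} \approx 0.032258$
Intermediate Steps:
$B{\left(s,l \right)} = -71 + 2 s$
$L{\left(D \right)} = - 3 D$
$\frac{1}{B{\left(108,64 \right)} + L{\left(X \right)}} = \frac{1}{\left(-71 + 2 \cdot 108\right) - 114} = \frac{1}{\left(-71 + 216\right) - 114} = \frac{1}{145 - 114} = \frac{1}{31}$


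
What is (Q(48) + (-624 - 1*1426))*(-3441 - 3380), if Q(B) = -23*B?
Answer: 21513434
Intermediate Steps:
(Q(48) + (-624 - 1*1426))*(-3441 - 3380) = (-23*48 + (-624 - 1*1426))*(-3441 - 3380) = (-1104 + (-624 - 1426))*(-6821) = (-1104 - 2050)*(-6821) = -3154*(-6821) = 21513434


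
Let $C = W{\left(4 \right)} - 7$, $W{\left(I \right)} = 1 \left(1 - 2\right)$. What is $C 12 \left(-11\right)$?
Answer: $1056$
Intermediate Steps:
$W{\left(I \right)} = -1$ ($W{\left(I \right)} = 1 \left(-1\right) = -1$)
$C = -8$ ($C = -1 - 7 = -8$)
$C 12 \left(-11\right) = \left(-8\right) 12 \left(-11\right) = \left(-96\right) \left(-11\right) = 1056$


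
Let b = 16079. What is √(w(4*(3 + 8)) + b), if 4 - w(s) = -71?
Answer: √16154 ≈ 127.10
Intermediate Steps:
w(s) = 75 (w(s) = 4 - 1*(-71) = 4 + 71 = 75)
√(w(4*(3 + 8)) + b) = √(75 + 16079) = √16154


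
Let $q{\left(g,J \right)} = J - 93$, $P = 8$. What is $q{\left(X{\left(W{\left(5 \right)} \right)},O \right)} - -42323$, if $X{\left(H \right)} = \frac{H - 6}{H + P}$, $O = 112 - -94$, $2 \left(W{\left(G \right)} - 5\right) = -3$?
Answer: $42436$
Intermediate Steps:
$W{\left(G \right)} = \frac{7}{2}$ ($W{\left(G \right)} = 5 + \frac{1}{2} \left(-3\right) = 5 - \frac{3}{2} = \frac{7}{2}$)
$O = 206$ ($O = 112 + 94 = 206$)
$X{\left(H \right)} = \frac{-6 + H}{8 + H}$ ($X{\left(H \right)} = \frac{H - 6}{H + 8} = \frac{-6 + H}{8 + H}$)
$q{\left(g,J \right)} = -93 + J$ ($q{\left(g,J \right)} = J - 93 = -93 + J$)
$q{\left(X{\left(W{\left(5 \right)} \right)},O \right)} - -42323 = \left(-93 + 206\right) - -42323 = 113 + 42323 = 42436$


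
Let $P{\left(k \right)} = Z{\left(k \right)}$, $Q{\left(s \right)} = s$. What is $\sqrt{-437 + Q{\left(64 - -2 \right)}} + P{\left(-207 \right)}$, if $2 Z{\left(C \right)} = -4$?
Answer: $-2 + i \sqrt{371} \approx -2.0 + 19.261 i$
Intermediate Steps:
$Z{\left(C \right)} = -2$ ($Z{\left(C \right)} = \frac{1}{2} \left(-4\right) = -2$)
$P{\left(k \right)} = -2$
$\sqrt{-437 + Q{\left(64 - -2 \right)}} + P{\left(-207 \right)} = \sqrt{-437 + \left(64 - -2\right)} - 2 = \sqrt{-437 + \left(64 + 2\right)} - 2 = \sqrt{-437 + 66} - 2 = \sqrt{-371} - 2 = i \sqrt{371} - 2 = -2 + i \sqrt{371}$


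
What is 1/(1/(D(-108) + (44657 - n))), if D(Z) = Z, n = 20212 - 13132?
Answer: 37469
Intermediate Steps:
n = 7080
1/(1/(D(-108) + (44657 - n))) = 1/(1/(-108 + (44657 - 1*7080))) = 1/(1/(-108 + (44657 - 7080))) = 1/(1/(-108 + 37577)) = 1/(1/37469) = 37469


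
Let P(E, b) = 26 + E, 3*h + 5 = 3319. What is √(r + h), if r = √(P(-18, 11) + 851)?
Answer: √(9942 + 9*√859)/3 ≈ 33.675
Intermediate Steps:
h = 3314/3 (h = -5/3 + (⅓)*3319 = -5/3 + 3319/3 = 3314/3 ≈ 1104.7)
r = √859 (r = √((26 - 18) + 851) = √(8 + 851) = √859 ≈ 29.309)
√(r + h) = √(√859 + 3314/3) = √(3314/3 + √859)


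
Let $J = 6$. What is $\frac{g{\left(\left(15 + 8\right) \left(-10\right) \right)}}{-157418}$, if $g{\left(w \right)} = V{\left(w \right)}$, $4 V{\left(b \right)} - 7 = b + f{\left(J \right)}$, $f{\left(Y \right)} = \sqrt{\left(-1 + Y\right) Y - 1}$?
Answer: $\frac{223}{629672} - \frac{\sqrt{29}}{629672} \approx 0.0003456$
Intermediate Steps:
$f{\left(Y \right)} = \sqrt{-1 + Y \left(-1 + Y\right)}$ ($f{\left(Y \right)} = \sqrt{Y \left(-1 + Y\right) - 1} = \sqrt{-1 + Y \left(-1 + Y\right)}$)
$V{\left(b \right)} = \frac{7}{4} + \frac{b}{4} + \frac{\sqrt{29}}{4}$ ($V{\left(b \right)} = \frac{7}{4} + \frac{b + \sqrt{-1 + 6^{2} - 6}}{4} = \frac{7}{4} + \frac{b + \sqrt{-1 + 36 - 6}}{4} = \frac{7}{4} + \frac{b + \sqrt{29}}{4} = \frac{7}{4} + \left(\frac{b}{4} + \frac{\sqrt{29}}{4}\right) = \frac{7}{4} + \frac{b}{4} + \frac{\sqrt{29}}{4}$)
$g{\left(w \right)} = \frac{7}{4} + \frac{w}{4} + \frac{\sqrt{29}}{4}$
$\frac{g{\left(\left(15 + 8\right) \left(-10\right) \right)}}{-157418} = \frac{\frac{7}{4} + \frac{\left(15 + 8\right) \left(-10\right)}{4} + \frac{\sqrt{29}}{4}}{-157418} = \left(\frac{7}{4} + \frac{23 \left(-10\right)}{4} + \frac{\sqrt{29}}{4}\right) \left(- \frac{1}{157418}\right) = \left(\frac{7}{4} + \frac{1}{4} \left(-230\right) + \frac{\sqrt{29}}{4}\right) \left(- \frac{1}{157418}\right) = \left(\frac{7}{4} - \frac{115}{2} + \frac{\sqrt{29}}{4}\right) \left(- \frac{1}{157418}\right) = \left(- \frac{223}{4} + \frac{\sqrt{29}}{4}\right) \left(- \frac{1}{157418}\right) = \frac{223}{629672} - \frac{\sqrt{29}}{629672}$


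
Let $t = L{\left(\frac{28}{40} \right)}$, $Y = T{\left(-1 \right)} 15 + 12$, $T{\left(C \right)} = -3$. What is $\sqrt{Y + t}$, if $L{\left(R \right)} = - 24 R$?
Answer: $\frac{i \sqrt{1245}}{5} \approx 7.0569 i$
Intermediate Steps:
$Y = -33$ ($Y = \left(-3\right) 15 + 12 = -45 + 12 = -33$)
$t = - \frac{84}{5}$ ($t = - 24 \cdot \frac{28}{40} = - 24 \cdot 28 \cdot \frac{1}{40} = \left(-24\right) \frac{7}{10} = - \frac{84}{5} \approx -16.8$)
$\sqrt{Y + t} = \sqrt{-33 - \frac{84}{5}} = \sqrt{- \frac{249}{5}} = \frac{i \sqrt{1245}}{5}$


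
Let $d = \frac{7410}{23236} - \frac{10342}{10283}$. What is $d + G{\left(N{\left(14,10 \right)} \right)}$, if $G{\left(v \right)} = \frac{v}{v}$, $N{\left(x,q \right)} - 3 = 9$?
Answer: $\frac{37413053}{119467894} \approx 0.31316$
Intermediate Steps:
$N{\left(x,q \right)} = 12$ ($N{\left(x,q \right)} = 3 + 9 = 12$)
$d = - \frac{82054841}{119467894}$ ($d = 7410 \cdot \frac{1}{23236} - \frac{10342}{10283} = \frac{3705}{11618} - \frac{10342}{10283} = - \frac{82054841}{119467894} \approx -0.68684$)
$G{\left(v \right)} = 1$
$d + G{\left(N{\left(14,10 \right)} \right)} = - \frac{82054841}{119467894} + 1 = \frac{37413053}{119467894}$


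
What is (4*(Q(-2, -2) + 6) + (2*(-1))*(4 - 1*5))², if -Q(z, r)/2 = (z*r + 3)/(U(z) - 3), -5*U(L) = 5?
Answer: 1600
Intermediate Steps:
U(L) = -1 (U(L) = -⅕*5 = -1)
Q(z, r) = 3/2 + r*z/2 (Q(z, r) = -2*(z*r + 3)/(-1 - 3) = -2*(r*z + 3)/(-4) = -2*(3 + r*z)*(-1)/4 = -2*(-¾ - r*z/4) = 3/2 + r*z/2)
(4*(Q(-2, -2) + 6) + (2*(-1))*(4 - 1*5))² = (4*((3/2 + (½)*(-2)*(-2)) + 6) + (2*(-1))*(4 - 1*5))² = (4*((3/2 + 2) + 6) - 2*(4 - 5))² = (4*(7/2 + 6) - 2*(-1))² = (4*(19/2) + 2)² = (38 + 2)² = 40² = 1600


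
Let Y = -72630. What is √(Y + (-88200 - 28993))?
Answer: I*√189823 ≈ 435.69*I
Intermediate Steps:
√(Y + (-88200 - 28993)) = √(-72630 + (-88200 - 28993)) = √(-72630 - 117193) = √(-189823) = I*√189823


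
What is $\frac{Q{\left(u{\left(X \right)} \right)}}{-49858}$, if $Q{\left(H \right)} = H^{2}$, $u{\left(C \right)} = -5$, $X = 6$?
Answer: $- \frac{25}{49858} \approx -0.00050142$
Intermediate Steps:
$\frac{Q{\left(u{\left(X \right)} \right)}}{-49858} = \frac{\left(-5\right)^{2}}{-49858} = 25 \left(- \frac{1}{49858}\right) = - \frac{25}{49858}$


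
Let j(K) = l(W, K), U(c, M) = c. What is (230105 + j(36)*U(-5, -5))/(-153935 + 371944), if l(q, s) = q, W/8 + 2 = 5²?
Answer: 20835/19819 ≈ 1.0513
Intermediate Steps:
W = 184 (W = -16 + 8*5² = -16 + 8*25 = -16 + 200 = 184)
j(K) = 184
(230105 + j(36)*U(-5, -5))/(-153935 + 371944) = (230105 + 184*(-5))/(-153935 + 371944) = (230105 - 920)/218009 = 229185*(1/218009) = 20835/19819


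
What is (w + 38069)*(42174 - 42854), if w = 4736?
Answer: -29107400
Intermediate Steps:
(w + 38069)*(42174 - 42854) = (4736 + 38069)*(42174 - 42854) = 42805*(-680) = -29107400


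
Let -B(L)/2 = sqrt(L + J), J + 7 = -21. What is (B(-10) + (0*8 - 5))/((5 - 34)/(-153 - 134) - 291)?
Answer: 1435/83488 + 287*I*sqrt(38)/41744 ≈ 0.017188 + 0.042382*I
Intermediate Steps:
J = -28 (J = -7 - 21 = -28)
B(L) = -2*sqrt(-28 + L) (B(L) = -2*sqrt(L - 28) = -2*sqrt(-28 + L))
(B(-10) + (0*8 - 5))/((5 - 34)/(-153 - 134) - 291) = (-2*sqrt(-28 - 10) + (0*8 - 5))/((5 - 34)/(-153 - 134) - 291) = (-2*I*sqrt(38) + (0 - 5))/(-29/(-287) - 291) = (-2*I*sqrt(38) - 5)/(-29*(-1/287) - 291) = (-2*I*sqrt(38) - 5)/(29/287 - 291) = (-5 - 2*I*sqrt(38))/(-83488/287) = (-5 - 2*I*sqrt(38))*(-287/83488) = 1435/83488 + 287*I*sqrt(38)/41744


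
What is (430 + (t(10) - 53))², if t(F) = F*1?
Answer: 149769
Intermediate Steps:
t(F) = F
(430 + (t(10) - 53))² = (430 + (10 - 53))² = (430 - 43)² = 387² = 149769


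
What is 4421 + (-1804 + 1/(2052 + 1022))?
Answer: 8044659/3074 ≈ 2617.0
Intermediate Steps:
4421 + (-1804 + 1/(2052 + 1022)) = 4421 + (-1804 + 1/3074) = 4421 - 5545495/3074 = 8044659/3074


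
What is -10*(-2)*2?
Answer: 40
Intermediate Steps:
-10*(-2)*2 = 20*2 = 40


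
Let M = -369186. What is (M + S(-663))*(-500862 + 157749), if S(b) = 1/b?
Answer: 27994626154349/221 ≈ 1.2667e+11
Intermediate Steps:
(M + S(-663))*(-500862 + 157749) = (-369186 + 1/(-663))*(-500862 + 157749) = (-369186 - 1/663)*(-343113) = -244770319/663*(-343113) = 27994626154349/221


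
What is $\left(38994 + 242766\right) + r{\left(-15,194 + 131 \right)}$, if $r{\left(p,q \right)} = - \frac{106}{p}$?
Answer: $\frac{4226506}{15} \approx 2.8177 \cdot 10^{5}$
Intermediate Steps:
$\left(38994 + 242766\right) + r{\left(-15,194 + 131 \right)} = \left(38994 + 242766\right) - \frac{106}{-15} = 281760 - - \frac{106}{15} = 281760 + \frac{106}{15} = \frac{4226506}{15}$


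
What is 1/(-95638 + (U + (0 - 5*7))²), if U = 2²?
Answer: -1/94677 ≈ -1.0562e-5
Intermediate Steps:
U = 4
1/(-95638 + (U + (0 - 5*7))²) = 1/(-95638 + (4 + (0 - 5*7))²) = 1/(-95638 + (4 + (0 - 35))²) = 1/(-95638 + (4 - 35)²) = 1/(-95638 + (-31)²) = 1/(-95638 + 961) = 1/(-94677) = -1/94677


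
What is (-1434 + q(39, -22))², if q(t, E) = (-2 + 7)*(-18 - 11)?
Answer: 2493241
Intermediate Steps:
q(t, E) = -145 (q(t, E) = 5*(-29) = -145)
(-1434 + q(39, -22))² = (-1434 - 145)² = (-1579)² = 2493241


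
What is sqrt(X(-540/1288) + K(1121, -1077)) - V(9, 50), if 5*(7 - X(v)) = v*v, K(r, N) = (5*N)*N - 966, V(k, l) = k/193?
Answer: -9/193 + sqrt(601230955579)/322 ≈ 2408.0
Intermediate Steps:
V(k, l) = k/193 (V(k, l) = k*(1/193) = k/193)
K(r, N) = -966 + 5*N**2 (K(r, N) = 5*N**2 - 966 = -966 + 5*N**2)
X(v) = 7 - v**2/5 (X(v) = 7 - v*v/5 = 7 - v**2/5)
sqrt(X(-540/1288) + K(1121, -1077)) - V(9, 50) = sqrt((7 - (-540/1288)**2/5) + (-966 + 5*(-1077)**2)) - 9/193 = sqrt((7 - (-540*1/1288)**2/5) + (-966 + 5*1159929)) - 1*9/193 = sqrt((7 - (-135/322)**2/5) + (-966 + 5799645)) - 9/193 = sqrt((7 - 1/5*18225/103684) + 5798679) - 9/193 = sqrt((7 - 3645/103684) + 5798679) - 9/193 = sqrt(722143/103684 + 5798679) - 9/193 = sqrt(601230955579/103684) - 9/193 = sqrt(601230955579)/322 - 9/193 = -9/193 + sqrt(601230955579)/322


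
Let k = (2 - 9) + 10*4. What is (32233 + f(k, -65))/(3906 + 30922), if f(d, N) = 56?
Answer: 32289/34828 ≈ 0.92710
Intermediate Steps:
k = 33 (k = -7 + 40 = 33)
(32233 + f(k, -65))/(3906 + 30922) = (32233 + 56)/(3906 + 30922) = 32289/34828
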